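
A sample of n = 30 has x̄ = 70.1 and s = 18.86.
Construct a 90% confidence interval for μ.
(64.25, 75.95)

t-interval (σ unknown):
df = n - 1 = 29
t* = 1.699 for 90% confidence

Margin of error = t* · s/√n = 1.699 · 18.86/√30 = 5.85

CI: (64.25, 75.95)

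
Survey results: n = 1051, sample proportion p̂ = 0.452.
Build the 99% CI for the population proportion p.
(0.412, 0.492)

Proportion CI:
SE = √(p̂(1-p̂)/n) = √(0.452 · 0.548 / 1051) = 0.01535

z* = 2.576
Margin = z* · SE = 2.576 · 0.01535 = 0.0395

CI: 0.452 ± 0.0395 = (0.412, 0.492)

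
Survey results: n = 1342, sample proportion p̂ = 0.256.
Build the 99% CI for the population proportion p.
(0.225, 0.287)

Proportion CI:
SE = √(p̂(1-p̂)/n) = √(0.256 · 0.744 / 1342) = 0.01191

z* = 2.576
Margin = z* · SE = 2.576 · 0.01191 = 0.0307

CI: 0.256 ± 0.0307 = (0.225, 0.287)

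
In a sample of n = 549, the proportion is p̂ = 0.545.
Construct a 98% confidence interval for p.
(0.496, 0.594)

Proportion CI:
SE = √(p̂(1-p̂)/n) = √(0.545 · 0.455 / 549) = 0.02125

z* = 2.326
Margin = z* · SE = 2.326 · 0.02125 = 0.0494

CI: 0.545 ± 0.0494 = (0.496, 0.594)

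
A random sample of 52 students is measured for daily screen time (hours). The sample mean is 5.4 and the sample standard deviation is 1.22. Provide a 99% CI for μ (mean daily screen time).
(4.95, 5.85)

t-interval (σ unknown):
df = n - 1 = 51
t* = 2.676 for 99% confidence

Margin of error = t* · s/√n = 2.676 · 1.22/√52 = 0.45

CI: (4.95, 5.85)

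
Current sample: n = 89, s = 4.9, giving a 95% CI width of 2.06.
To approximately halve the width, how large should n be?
n ≈ 356

CI width ∝ 1/√n
To reduce width by factor 2, need √n to grow by 2 → need 2² = 4 times as many samples.

Current: n = 89, width = 2.06
New: n = 356, width ≈ 1.02

Width reduced by factor of 2.06/1.02 = 2.02.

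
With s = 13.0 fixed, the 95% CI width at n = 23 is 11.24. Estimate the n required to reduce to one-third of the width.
n ≈ 207

CI width ∝ 1/√n
To reduce width by factor 3, need √n to grow by 3 → need 3² = 9 times as many samples.

Current: n = 23, width = 11.24
New: n = 207, width ≈ 3.56

Width reduced by factor of 11.24/3.56 = 3.16.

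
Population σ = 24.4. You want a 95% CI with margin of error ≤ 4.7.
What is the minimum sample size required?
n ≥ 104

For margin E ≤ 4.7:
n ≥ (z* · σ / E)²
n ≥ (1.960 · 24.4 / 4.7)²
n ≥ 103.54

Minimum n = 104 (rounding up)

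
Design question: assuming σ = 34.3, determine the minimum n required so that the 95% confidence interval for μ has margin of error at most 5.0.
n ≥ 181

For margin E ≤ 5.0:
n ≥ (z* · σ / E)²
n ≥ (1.960 · 34.3 / 5.0)²
n ≥ 180.78

Minimum n = 181 (rounding up)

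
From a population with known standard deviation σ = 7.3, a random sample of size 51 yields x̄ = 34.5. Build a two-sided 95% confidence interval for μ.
(32.50, 36.50)

z-interval (σ known):
z* = 1.960 for 95% confidence

Margin of error = z* · σ/√n = 1.960 · 7.3/√51 = 2.00

CI: (34.5 - 2.00, 34.5 + 2.00) = (32.50, 36.50)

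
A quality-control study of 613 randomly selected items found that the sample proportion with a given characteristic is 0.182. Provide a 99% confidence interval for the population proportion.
(0.142, 0.222)

Proportion CI:
SE = √(p̂(1-p̂)/n) = √(0.182 · 0.818 / 613) = 0.01558

z* = 2.576
Margin = z* · SE = 2.576 · 0.01558 = 0.0401

CI: 0.182 ± 0.0401 = (0.142, 0.222)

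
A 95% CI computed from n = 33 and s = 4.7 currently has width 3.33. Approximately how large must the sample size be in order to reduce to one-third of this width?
n ≈ 297

CI width ∝ 1/√n
To reduce width by factor 3, need √n to grow by 3 → need 3² = 9 times as many samples.

Current: n = 33, width = 3.33
New: n = 297, width ≈ 1.07

Width reduced by factor of 3.33/1.07 = 3.11.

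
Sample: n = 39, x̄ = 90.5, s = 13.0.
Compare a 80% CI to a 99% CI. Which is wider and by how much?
99% CI is wider by 5.86

df = 38
80% CI: t* = 1.304, (87.79, 93.21), width = 2 · t* · s/√n = 5.43
99% CI: t* = 2.712, (84.85, 96.15), width = 2 · t* · s/√n = 11.29

The 99% CI is wider by 11.29 - 5.43 = 5.86.
Higher confidence requires a wider interval.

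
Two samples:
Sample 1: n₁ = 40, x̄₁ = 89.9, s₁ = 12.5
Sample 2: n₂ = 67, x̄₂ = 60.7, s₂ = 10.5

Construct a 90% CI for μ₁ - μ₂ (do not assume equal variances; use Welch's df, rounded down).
(25.27, 33.13)

Difference: x̄₁ - x̄₂ = 29.20
SE = √(s₁²/n₁ + s₂²/n₂) = √(12.5²/40 + 10.5²/67) = 2.3562
df = 71.30 → 71 (Welch–Satterthwaite, rounded down)
t* = 1.667

CI: 29.20 ± 1.667 · 2.3562 = 29.20 ± 3.93 = (25.27, 33.13)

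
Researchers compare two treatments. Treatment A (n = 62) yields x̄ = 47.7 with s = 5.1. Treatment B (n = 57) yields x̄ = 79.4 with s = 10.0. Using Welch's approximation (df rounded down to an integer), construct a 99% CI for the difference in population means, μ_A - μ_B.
(-35.59, -27.81)

Difference: x̄₁ - x̄₂ = -31.70
SE = √(s₁²/n₁ + s₂²/n₂) = √(5.1²/62 + 10.0²/57) = 1.4744
df = 81.70 → 81 (Welch–Satterthwaite, rounded down)
t* = 2.638

CI: -31.70 ± 2.638 · 1.4744 = -31.70 ± 3.89 = (-35.59, -27.81)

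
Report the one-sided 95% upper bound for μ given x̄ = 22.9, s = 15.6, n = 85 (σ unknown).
μ ≤ 25.71

Upper bound (one-sided):
t* = 1.663 (one-sided for 95%)
Upper bound = x̄ + t* · s/√n = 22.9 + 1.663 · 15.6/√85 = 25.71

We are 95% confident that μ ≤ 25.71.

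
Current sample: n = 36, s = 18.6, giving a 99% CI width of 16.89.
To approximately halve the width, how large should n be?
n ≈ 144

CI width ∝ 1/√n
To reduce width by factor 2, need √n to grow by 2 → need 2² = 4 times as many samples.

Current: n = 36, width = 16.89
New: n = 144, width ≈ 8.09

Width reduced by factor of 16.89/8.09 = 2.09.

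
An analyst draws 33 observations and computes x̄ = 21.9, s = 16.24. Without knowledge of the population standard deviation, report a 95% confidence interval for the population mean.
(16.14, 27.66)

t-interval (σ unknown):
df = n - 1 = 32
t* = 2.037 for 95% confidence

Margin of error = t* · s/√n = 2.037 · 16.24/√33 = 5.76

CI: (16.14, 27.66)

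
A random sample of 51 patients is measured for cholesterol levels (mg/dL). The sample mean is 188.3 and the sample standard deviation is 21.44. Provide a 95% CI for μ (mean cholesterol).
(182.27, 194.33)

t-interval (σ unknown):
df = n - 1 = 50
t* = 2.009 for 95% confidence

Margin of error = t* · s/√n = 2.009 · 21.44/√51 = 6.03

CI: (182.27, 194.33)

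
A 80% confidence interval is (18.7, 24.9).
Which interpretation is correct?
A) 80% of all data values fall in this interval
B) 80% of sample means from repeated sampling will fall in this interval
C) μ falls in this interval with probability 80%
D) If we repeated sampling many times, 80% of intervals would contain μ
D

A) Wrong — a CI is about the parameter μ, not individual data values.
B) Wrong — coverage applies to intervals containing μ, not to future x̄ values.
C) Wrong — μ is fixed; the randomness lives in the interval, not in μ.
D) Correct — this is the frequentist long-run coverage interpretation.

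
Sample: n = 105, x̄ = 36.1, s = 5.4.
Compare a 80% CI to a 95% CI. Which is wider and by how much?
95% CI is wider by 0.73

df = 104
80% CI: t* = 1.290, (35.42, 36.78), width = 2 · t* · s/√n = 1.36
95% CI: t* = 1.983, (35.05, 37.15), width = 2 · t* · s/√n = 2.09

The 95% CI is wider by 2.09 - 1.36 = 0.73.
Higher confidence requires a wider interval.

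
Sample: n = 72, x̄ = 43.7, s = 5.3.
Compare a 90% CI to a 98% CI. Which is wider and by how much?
98% CI is wider by 0.89

df = 71
90% CI: t* = 1.667, (42.66, 44.74), width = 2 · t* · s/√n = 2.08
98% CI: t* = 2.380, (42.21, 45.19), width = 2 · t* · s/√n = 2.97

The 98% CI is wider by 2.97 - 2.08 = 0.89.
Higher confidence requires a wider interval.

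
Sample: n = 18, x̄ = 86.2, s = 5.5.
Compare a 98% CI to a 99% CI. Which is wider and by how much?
99% CI is wider by 0.85

df = 17
98% CI: t* = 2.567, (82.87, 89.53), width = 2 · t* · s/√n = 6.66
99% CI: t* = 2.898, (82.44, 89.96), width = 2 · t* · s/√n = 7.51

The 99% CI is wider by 7.51 - 6.66 = 0.85.
Higher confidence requires a wider interval.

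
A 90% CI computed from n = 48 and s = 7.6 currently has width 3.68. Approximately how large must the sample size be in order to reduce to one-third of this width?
n ≈ 432

CI width ∝ 1/√n
To reduce width by factor 3, need √n to grow by 3 → need 3² = 9 times as many samples.

Current: n = 48, width = 3.68
New: n = 432, width ≈ 1.21

Width reduced by factor of 3.68/1.21 = 3.04.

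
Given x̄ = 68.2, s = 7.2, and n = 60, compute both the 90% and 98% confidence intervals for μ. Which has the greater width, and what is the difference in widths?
98% CI is wider by 1.33

df = 59
90% CI: t* = 1.671, (66.65, 69.75), width = 2 · t* · s/√n = 3.11
98% CI: t* = 2.391, (65.98, 70.42), width = 2 · t* · s/√n = 4.44

The 98% CI is wider by 4.44 - 3.11 = 1.33.
Higher confidence requires a wider interval.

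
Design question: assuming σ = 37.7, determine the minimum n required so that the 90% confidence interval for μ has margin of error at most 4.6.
n ≥ 182

For margin E ≤ 4.6:
n ≥ (z* · σ / E)²
n ≥ (1.645 · 37.7 / 4.6)²
n ≥ 181.76

Minimum n = 182 (rounding up)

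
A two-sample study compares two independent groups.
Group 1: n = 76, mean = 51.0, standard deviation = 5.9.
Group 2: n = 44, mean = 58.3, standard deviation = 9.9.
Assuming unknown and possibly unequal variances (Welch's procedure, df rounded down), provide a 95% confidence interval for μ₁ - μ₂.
(-10.58, -4.02)

Difference: x̄₁ - x̄₂ = -7.30
SE = √(s₁²/n₁ + s₂²/n₂) = √(5.9²/76 + 9.9²/44) = 1.6388
df = 61.02 → 61 (Welch–Satterthwaite, rounded down)
t* = 2.000

CI: -7.30 ± 2.000 · 1.6388 = -7.30 ± 3.28 = (-10.58, -4.02)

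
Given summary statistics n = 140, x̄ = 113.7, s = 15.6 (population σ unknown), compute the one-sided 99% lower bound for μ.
μ ≥ 110.60

Lower bound (one-sided):
t* = 2.353 (one-sided for 99%)
Lower bound = x̄ - t* · s/√n = 113.7 - 2.353 · 15.6/√140 = 110.60

We are 99% confident that μ ≥ 110.60.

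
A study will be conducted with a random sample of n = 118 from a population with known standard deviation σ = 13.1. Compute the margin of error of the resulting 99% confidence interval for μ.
Margin of error = 3.11

Margin of error = z* · σ/√n
= 2.576 · 13.1/√118
= 2.576 · 13.1/10.8628
= 3.11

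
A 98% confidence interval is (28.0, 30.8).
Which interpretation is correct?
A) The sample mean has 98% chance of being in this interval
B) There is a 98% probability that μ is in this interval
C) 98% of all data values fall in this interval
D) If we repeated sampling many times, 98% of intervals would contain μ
D

A) Wrong — x̄ is observed and sits in the interval by construction.
B) Wrong — μ is fixed; the randomness lives in the interval, not in μ.
C) Wrong — a CI is about the parameter μ, not individual data values.
D) Correct — this is the frequentist long-run coverage interpretation.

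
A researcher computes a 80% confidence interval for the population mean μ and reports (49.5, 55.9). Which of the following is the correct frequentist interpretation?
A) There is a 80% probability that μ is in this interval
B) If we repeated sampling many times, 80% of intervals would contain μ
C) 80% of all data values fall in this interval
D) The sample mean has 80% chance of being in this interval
B

A) Wrong — μ is fixed; the randomness lives in the interval, not in μ.
B) Correct — this is the frequentist long-run coverage interpretation.
C) Wrong — a CI is about the parameter μ, not individual data values.
D) Wrong — x̄ is observed and sits in the interval by construction.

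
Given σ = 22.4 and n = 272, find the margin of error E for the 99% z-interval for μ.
Margin of error = 3.50

Margin of error = z* · σ/√n
= 2.576 · 22.4/√272
= 2.576 · 22.4/16.4924
= 3.50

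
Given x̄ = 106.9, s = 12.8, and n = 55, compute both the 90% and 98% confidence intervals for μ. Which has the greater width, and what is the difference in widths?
98% CI is wider by 2.49

df = 54
90% CI: t* = 1.674, (104.01, 109.79), width = 2 · t* · s/√n = 5.78
98% CI: t* = 2.397, (102.76, 111.04), width = 2 · t* · s/√n = 8.27

The 98% CI is wider by 8.27 - 5.78 = 2.49.
Higher confidence requires a wider interval.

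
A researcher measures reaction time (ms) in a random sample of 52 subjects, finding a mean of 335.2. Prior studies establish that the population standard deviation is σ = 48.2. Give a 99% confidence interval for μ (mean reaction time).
(317.98, 352.42)

z-interval (σ known):
z* = 2.576 for 99% confidence

Margin of error = z* · σ/√n = 2.576 · 48.2/√52 = 17.22

CI: (335.2 - 17.22, 335.2 + 17.22) = (317.98, 352.42)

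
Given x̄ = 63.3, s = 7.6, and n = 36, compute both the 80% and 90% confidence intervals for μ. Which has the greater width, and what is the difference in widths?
90% CI is wider by 0.97

df = 35
80% CI: t* = 1.306, (61.65, 64.95), width = 2 · t* · s/√n = 3.31
90% CI: t* = 1.690, (61.16, 65.44), width = 2 · t* · s/√n = 4.28

The 90% CI is wider by 4.28 - 3.31 = 0.97.
Higher confidence requires a wider interval.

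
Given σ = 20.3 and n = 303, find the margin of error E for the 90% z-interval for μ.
Margin of error = 1.92

Margin of error = z* · σ/√n
= 1.645 · 20.3/√303
= 1.645 · 20.3/17.4069
= 1.92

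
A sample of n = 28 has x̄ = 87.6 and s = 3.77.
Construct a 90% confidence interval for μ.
(86.39, 88.81)

t-interval (σ unknown):
df = n - 1 = 27
t* = 1.703 for 90% confidence

Margin of error = t* · s/√n = 1.703 · 3.77/√28 = 1.21

CI: (86.39, 88.81)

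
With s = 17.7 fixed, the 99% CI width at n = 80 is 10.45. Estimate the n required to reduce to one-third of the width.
n ≈ 720

CI width ∝ 1/√n
To reduce width by factor 3, need √n to grow by 3 → need 3² = 9 times as many samples.

Current: n = 80, width = 10.45
New: n = 720, width ≈ 3.41

Width reduced by factor of 10.45/3.41 = 3.06.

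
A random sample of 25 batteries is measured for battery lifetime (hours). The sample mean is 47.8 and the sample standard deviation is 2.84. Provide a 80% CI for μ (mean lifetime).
(47.05, 48.55)

t-interval (σ unknown):
df = n - 1 = 24
t* = 1.318 for 80% confidence

Margin of error = t* · s/√n = 1.318 · 2.84/√25 = 0.75

CI: (47.05, 48.55)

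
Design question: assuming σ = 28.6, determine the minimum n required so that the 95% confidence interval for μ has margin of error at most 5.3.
n ≥ 112

For margin E ≤ 5.3:
n ≥ (z* · σ / E)²
n ≥ (1.960 · 28.6 / 5.3)²
n ≥ 111.86

Minimum n = 112 (rounding up)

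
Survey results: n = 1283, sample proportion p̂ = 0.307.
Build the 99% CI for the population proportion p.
(0.274, 0.340)

Proportion CI:
SE = √(p̂(1-p̂)/n) = √(0.307 · 0.693 / 1283) = 0.01288

z* = 2.576
Margin = z* · SE = 2.576 · 0.01288 = 0.0332

CI: 0.307 ± 0.0332 = (0.274, 0.340)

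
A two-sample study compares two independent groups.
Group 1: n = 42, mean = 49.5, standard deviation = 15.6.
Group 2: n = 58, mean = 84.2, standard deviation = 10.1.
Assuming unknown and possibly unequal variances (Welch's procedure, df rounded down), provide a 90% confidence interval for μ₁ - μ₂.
(-39.29, -30.11)

Difference: x̄₁ - x̄₂ = -34.70
SE = √(s₁²/n₁ + s₂²/n₂) = √(15.6²/42 + 10.1²/58) = 2.7483
df = 65.34 → 65 (Welch–Satterthwaite, rounded down)
t* = 1.669

CI: -34.70 ± 1.669 · 2.7483 = -34.70 ± 4.59 = (-39.29, -30.11)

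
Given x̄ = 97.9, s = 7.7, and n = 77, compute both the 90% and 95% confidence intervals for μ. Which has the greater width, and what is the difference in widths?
95% CI is wider by 0.58

df = 76
90% CI: t* = 1.665, (96.44, 99.36), width = 2 · t* · s/√n = 2.92
95% CI: t* = 1.992, (96.15, 99.65), width = 2 · t* · s/√n = 3.50

The 95% CI is wider by 3.50 - 2.92 = 0.58.
Higher confidence requires a wider interval.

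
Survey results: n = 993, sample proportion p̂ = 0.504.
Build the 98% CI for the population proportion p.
(0.467, 0.541)

Proportion CI:
SE = √(p̂(1-p̂)/n) = √(0.504 · 0.496 / 993) = 0.01587

z* = 2.326
Margin = z* · SE = 2.326 · 0.01587 = 0.0369

CI: 0.504 ± 0.0369 = (0.467, 0.541)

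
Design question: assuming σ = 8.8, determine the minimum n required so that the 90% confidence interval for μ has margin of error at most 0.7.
n ≥ 428

For margin E ≤ 0.7:
n ≥ (z* · σ / E)²
n ≥ (1.645 · 8.8 / 0.7)²
n ≥ 427.66

Minimum n = 428 (rounding up)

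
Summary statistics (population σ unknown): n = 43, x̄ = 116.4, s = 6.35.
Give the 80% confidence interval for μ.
(115.14, 117.66)

t-interval (σ unknown):
df = n - 1 = 42
t* = 1.302 for 80% confidence

Margin of error = t* · s/√n = 1.302 · 6.35/√43 = 1.26

CI: (115.14, 117.66)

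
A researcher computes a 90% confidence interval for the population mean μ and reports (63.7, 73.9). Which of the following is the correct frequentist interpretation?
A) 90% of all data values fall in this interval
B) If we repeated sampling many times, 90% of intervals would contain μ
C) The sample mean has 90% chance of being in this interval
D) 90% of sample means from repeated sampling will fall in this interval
B

A) Wrong — a CI is about the parameter μ, not individual data values.
B) Correct — this is the frequentist long-run coverage interpretation.
C) Wrong — x̄ is observed and sits in the interval by construction.
D) Wrong — coverage applies to intervals containing μ, not to future x̄ values.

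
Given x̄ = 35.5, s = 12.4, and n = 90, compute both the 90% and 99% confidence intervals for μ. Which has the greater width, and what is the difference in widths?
99% CI is wider by 2.54

df = 89
90% CI: t* = 1.662, (33.33, 37.67), width = 2 · t* · s/√n = 4.34
99% CI: t* = 2.632, (32.06, 38.94), width = 2 · t* · s/√n = 6.88

The 99% CI is wider by 6.88 - 4.34 = 2.54.
Higher confidence requires a wider interval.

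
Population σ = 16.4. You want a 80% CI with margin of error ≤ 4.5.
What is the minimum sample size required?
n ≥ 22

For margin E ≤ 4.5:
n ≥ (z* · σ / E)²
n ≥ (1.282 · 16.4 / 4.5)²
n ≥ 21.83

Minimum n = 22 (rounding up)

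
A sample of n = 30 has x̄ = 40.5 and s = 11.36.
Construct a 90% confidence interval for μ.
(36.98, 44.02)

t-interval (σ unknown):
df = n - 1 = 29
t* = 1.699 for 90% confidence

Margin of error = t* · s/√n = 1.699 · 11.36/√30 = 3.52

CI: (36.98, 44.02)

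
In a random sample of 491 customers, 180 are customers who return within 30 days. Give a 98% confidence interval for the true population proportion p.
(0.316, 0.417)

Proportion CI:
p̂ = 180/491 = 0.36660
SE = √(p̂(1-p̂)/n) = √(0.36660 · 0.63340 / 491) = 0.02175

z* = 2.326
Margin = z* · SE = 2.326 · 0.02175 = 0.0506

CI: 0.36660 ± 0.0506 = (0.316, 0.417)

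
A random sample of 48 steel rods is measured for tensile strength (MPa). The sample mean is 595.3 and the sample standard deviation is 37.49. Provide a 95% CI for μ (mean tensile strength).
(584.41, 606.19)

t-interval (σ unknown):
df = n - 1 = 47
t* = 2.012 for 95% confidence

Margin of error = t* · s/√n = 2.012 · 37.49/√48 = 10.89

CI: (584.41, 606.19)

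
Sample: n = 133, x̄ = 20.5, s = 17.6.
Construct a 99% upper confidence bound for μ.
μ ≤ 24.09

Upper bound (one-sided):
t* = 2.355 (one-sided for 99%)
Upper bound = x̄ + t* · s/√n = 20.5 + 2.355 · 17.6/√133 = 24.09

We are 99% confident that μ ≤ 24.09.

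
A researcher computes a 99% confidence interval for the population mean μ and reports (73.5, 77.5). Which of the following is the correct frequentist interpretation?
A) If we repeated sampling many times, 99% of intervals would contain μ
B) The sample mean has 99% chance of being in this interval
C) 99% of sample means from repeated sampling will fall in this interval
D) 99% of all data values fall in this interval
A

A) Correct — this is the frequentist long-run coverage interpretation.
B) Wrong — x̄ is observed and sits in the interval by construction.
C) Wrong — coverage applies to intervals containing μ, not to future x̄ values.
D) Wrong — a CI is about the parameter μ, not individual data values.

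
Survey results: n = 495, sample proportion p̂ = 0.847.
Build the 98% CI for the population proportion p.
(0.809, 0.885)

Proportion CI:
SE = √(p̂(1-p̂)/n) = √(0.847 · 0.153 / 495) = 0.01618

z* = 2.326
Margin = z* · SE = 2.326 · 0.01618 = 0.0376

CI: 0.847 ± 0.0376 = (0.809, 0.885)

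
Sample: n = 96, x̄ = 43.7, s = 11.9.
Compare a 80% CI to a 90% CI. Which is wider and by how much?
90% CI is wider by 0.89

df = 95
80% CI: t* = 1.291, (42.13, 45.27), width = 2 · t* · s/√n = 3.14
90% CI: t* = 1.661, (41.68, 45.72), width = 2 · t* · s/√n = 4.03

The 90% CI is wider by 4.03 - 3.14 = 0.89.
Higher confidence requires a wider interval.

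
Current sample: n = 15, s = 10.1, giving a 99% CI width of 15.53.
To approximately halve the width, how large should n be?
n ≈ 60

CI width ∝ 1/√n
To reduce width by factor 2, need √n to grow by 2 → need 2² = 4 times as many samples.

Current: n = 15, width = 15.53
New: n = 60, width ≈ 6.94

Width reduced by factor of 15.53/6.94 = 2.24.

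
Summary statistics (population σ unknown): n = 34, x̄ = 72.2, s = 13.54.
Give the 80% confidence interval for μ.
(69.16, 75.24)

t-interval (σ unknown):
df = n - 1 = 33
t* = 1.308 for 80% confidence

Margin of error = t* · s/√n = 1.308 · 13.54/√34 = 3.04

CI: (69.16, 75.24)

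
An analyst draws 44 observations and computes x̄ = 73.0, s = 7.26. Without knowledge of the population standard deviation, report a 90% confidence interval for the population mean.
(71.16, 74.84)

t-interval (σ unknown):
df = n - 1 = 43
t* = 1.681 for 90% confidence

Margin of error = t* · s/√n = 1.681 · 7.26/√44 = 1.84

CI: (71.16, 74.84)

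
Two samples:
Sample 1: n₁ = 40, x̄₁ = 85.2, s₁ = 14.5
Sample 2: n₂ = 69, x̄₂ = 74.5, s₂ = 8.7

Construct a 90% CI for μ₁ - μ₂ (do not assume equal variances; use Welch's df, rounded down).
(6.48, 14.92)

Difference: x̄₁ - x̄₂ = 10.70
SE = √(s₁²/n₁ + s₂²/n₂) = √(14.5²/40 + 8.7²/69) = 2.5206
df = 55.59 → 55 (Welch–Satterthwaite, rounded down)
t* = 1.673

CI: 10.70 ± 1.673 · 2.5206 = 10.70 ± 4.22 = (6.48, 14.92)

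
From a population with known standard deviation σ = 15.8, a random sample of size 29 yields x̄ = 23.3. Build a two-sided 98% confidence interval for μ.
(16.48, 30.12)

z-interval (σ known):
z* = 2.326 for 98% confidence

Margin of error = z* · σ/√n = 2.326 · 15.8/√29 = 6.82

CI: (23.3 - 6.82, 23.3 + 6.82) = (16.48, 30.12)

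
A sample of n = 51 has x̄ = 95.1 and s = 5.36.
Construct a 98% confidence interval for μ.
(93.30, 96.90)

t-interval (σ unknown):
df = n - 1 = 50
t* = 2.403 for 98% confidence

Margin of error = t* · s/√n = 2.403 · 5.36/√51 = 1.80

CI: (93.30, 96.90)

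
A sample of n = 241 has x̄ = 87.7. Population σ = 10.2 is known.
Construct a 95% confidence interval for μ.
(86.41, 88.99)

z-interval (σ known):
z* = 1.960 for 95% confidence

Margin of error = z* · σ/√n = 1.960 · 10.2/√241 = 1.29

CI: (87.7 - 1.29, 87.7 + 1.29) = (86.41, 88.99)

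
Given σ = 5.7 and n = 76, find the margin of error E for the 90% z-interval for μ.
Margin of error = 1.08

Margin of error = z* · σ/√n
= 1.645 · 5.7/√76
= 1.645 · 5.7/8.7178
= 1.08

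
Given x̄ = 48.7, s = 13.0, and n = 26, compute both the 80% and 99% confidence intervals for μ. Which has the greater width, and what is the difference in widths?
99% CI is wider by 7.50

df = 25
80% CI: t* = 1.316, (45.34, 52.06), width = 2 · t* · s/√n = 6.71
99% CI: t* = 2.787, (41.59, 55.81), width = 2 · t* · s/√n = 14.21

The 99% CI is wider by 14.21 - 6.71 = 7.50.
Higher confidence requires a wider interval.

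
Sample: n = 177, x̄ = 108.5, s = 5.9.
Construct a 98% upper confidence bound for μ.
μ ≤ 109.42

Upper bound (one-sided):
t* = 2.069 (one-sided for 98%)
Upper bound = x̄ + t* · s/√n = 108.5 + 2.069 · 5.9/√177 = 109.42

We are 98% confident that μ ≤ 109.42.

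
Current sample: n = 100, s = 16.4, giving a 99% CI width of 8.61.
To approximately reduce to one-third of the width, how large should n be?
n ≈ 900

CI width ∝ 1/√n
To reduce width by factor 3, need √n to grow by 3 → need 3² = 9 times as many samples.

Current: n = 100, width = 8.61
New: n = 900, width ≈ 2.82

Width reduced by factor of 8.61/2.82 = 3.05.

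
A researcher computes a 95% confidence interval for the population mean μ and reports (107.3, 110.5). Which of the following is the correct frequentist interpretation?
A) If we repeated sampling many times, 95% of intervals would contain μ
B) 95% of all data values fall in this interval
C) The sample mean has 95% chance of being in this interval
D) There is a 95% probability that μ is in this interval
A

A) Correct — this is the frequentist long-run coverage interpretation.
B) Wrong — a CI is about the parameter μ, not individual data values.
C) Wrong — x̄ is observed and sits in the interval by construction.
D) Wrong — μ is fixed; the randomness lives in the interval, not in μ.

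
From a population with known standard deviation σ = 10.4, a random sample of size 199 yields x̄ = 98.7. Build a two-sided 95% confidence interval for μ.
(97.26, 100.14)

z-interval (σ known):
z* = 1.960 for 95% confidence

Margin of error = z* · σ/√n = 1.960 · 10.4/√199 = 1.44

CI: (98.7 - 1.44, 98.7 + 1.44) = (97.26, 100.14)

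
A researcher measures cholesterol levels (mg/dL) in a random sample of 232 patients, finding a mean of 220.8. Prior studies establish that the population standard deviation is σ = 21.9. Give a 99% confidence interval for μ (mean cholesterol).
(217.10, 224.50)

z-interval (σ known):
z* = 2.576 for 99% confidence

Margin of error = z* · σ/√n = 2.576 · 21.9/√232 = 3.70

CI: (220.8 - 3.70, 220.8 + 3.70) = (217.10, 224.50)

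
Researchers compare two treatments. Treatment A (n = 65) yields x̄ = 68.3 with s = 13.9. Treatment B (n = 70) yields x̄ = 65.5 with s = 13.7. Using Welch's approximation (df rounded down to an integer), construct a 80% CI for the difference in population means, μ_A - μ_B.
(-0.26, 5.86)

Difference: x̄₁ - x̄₂ = 2.80
SE = √(s₁²/n₁ + s₂²/n₂) = √(13.9²/65 + 13.7²/70) = 2.3778
df = 131.95 → 131 (Welch–Satterthwaite, rounded down)
t* = 1.288

CI: 2.80 ± 1.288 · 2.3778 = 2.80 ± 3.06 = (-0.26, 5.86)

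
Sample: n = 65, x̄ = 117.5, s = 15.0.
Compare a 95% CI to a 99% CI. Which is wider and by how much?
99% CI is wider by 2.45

df = 64
95% CI: t* = 1.998, (113.78, 121.22), width = 2 · t* · s/√n = 7.43
99% CI: t* = 2.655, (112.56, 122.44), width = 2 · t* · s/√n = 9.88

The 99% CI is wider by 9.88 - 7.43 = 2.45.
Higher confidence requires a wider interval.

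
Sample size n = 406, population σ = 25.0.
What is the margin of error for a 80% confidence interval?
Margin of error = 1.59

Margin of error = z* · σ/√n
= 1.282 · 25.0/√406
= 1.282 · 25.0/20.1494
= 1.59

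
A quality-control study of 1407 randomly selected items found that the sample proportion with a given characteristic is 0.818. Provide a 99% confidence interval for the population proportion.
(0.792, 0.844)

Proportion CI:
SE = √(p̂(1-p̂)/n) = √(0.818 · 0.182 / 1407) = 0.01029

z* = 2.576
Margin = z* · SE = 2.576 · 0.01029 = 0.0265

CI: 0.818 ± 0.0265 = (0.792, 0.844)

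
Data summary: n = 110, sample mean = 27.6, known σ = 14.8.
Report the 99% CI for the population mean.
(23.96, 31.24)

z-interval (σ known):
z* = 2.576 for 99% confidence

Margin of error = z* · σ/√n = 2.576 · 14.8/√110 = 3.64

CI: (27.6 - 3.64, 27.6 + 3.64) = (23.96, 31.24)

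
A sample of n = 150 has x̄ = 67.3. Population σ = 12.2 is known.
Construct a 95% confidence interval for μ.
(65.35, 69.25)

z-interval (σ known):
z* = 1.960 for 95% confidence

Margin of error = z* · σ/√n = 1.960 · 12.2/√150 = 1.95

CI: (67.3 - 1.95, 67.3 + 1.95) = (65.35, 69.25)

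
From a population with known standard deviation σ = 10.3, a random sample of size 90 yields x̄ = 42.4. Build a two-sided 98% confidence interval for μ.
(39.87, 44.93)

z-interval (σ known):
z* = 2.326 for 98% confidence

Margin of error = z* · σ/√n = 2.326 · 10.3/√90 = 2.53

CI: (42.4 - 2.53, 42.4 + 2.53) = (39.87, 44.93)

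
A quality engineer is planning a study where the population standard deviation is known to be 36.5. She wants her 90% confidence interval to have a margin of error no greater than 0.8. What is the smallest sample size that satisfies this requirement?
n ≥ 5633

For margin E ≤ 0.8:
n ≥ (z* · σ / E)²
n ≥ (1.645 · 36.5 / 0.8)²
n ≥ 5632.97

Minimum n = 5633 (rounding up)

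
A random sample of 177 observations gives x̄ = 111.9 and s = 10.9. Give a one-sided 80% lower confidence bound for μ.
μ ≥ 111.21

Lower bound (one-sided):
t* = 0.844 (one-sided for 80%)
Lower bound = x̄ - t* · s/√n = 111.9 - 0.844 · 10.9/√177 = 111.21

We are 80% confident that μ ≥ 111.21.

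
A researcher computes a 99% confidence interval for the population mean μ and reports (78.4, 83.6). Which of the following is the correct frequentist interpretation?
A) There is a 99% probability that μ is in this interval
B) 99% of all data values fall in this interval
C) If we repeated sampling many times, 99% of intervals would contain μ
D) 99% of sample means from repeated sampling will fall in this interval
C

A) Wrong — μ is fixed; the randomness lives in the interval, not in μ.
B) Wrong — a CI is about the parameter μ, not individual data values.
C) Correct — this is the frequentist long-run coverage interpretation.
D) Wrong — coverage applies to intervals containing μ, not to future x̄ values.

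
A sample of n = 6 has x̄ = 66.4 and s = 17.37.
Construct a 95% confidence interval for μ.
(48.17, 84.63)

t-interval (σ unknown):
df = n - 1 = 5
t* = 2.571 for 95% confidence

Margin of error = t* · s/√n = 2.571 · 17.37/√6 = 18.23

CI: (48.17, 84.63)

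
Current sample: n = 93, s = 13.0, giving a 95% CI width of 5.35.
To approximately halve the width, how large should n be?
n ≈ 372

CI width ∝ 1/√n
To reduce width by factor 2, need √n to grow by 2 → need 2² = 4 times as many samples.

Current: n = 93, width = 5.35
New: n = 372, width ≈ 2.65

Width reduced by factor of 5.35/2.65 = 2.02.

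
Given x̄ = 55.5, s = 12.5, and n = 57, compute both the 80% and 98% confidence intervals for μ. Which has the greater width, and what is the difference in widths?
98% CI is wider by 3.64

df = 56
80% CI: t* = 1.297, (53.35, 57.65), width = 2 · t* · s/√n = 4.29
98% CI: t* = 2.395, (51.53, 59.47), width = 2 · t* · s/√n = 7.93

The 98% CI is wider by 7.93 - 4.29 = 3.64.
Higher confidence requires a wider interval.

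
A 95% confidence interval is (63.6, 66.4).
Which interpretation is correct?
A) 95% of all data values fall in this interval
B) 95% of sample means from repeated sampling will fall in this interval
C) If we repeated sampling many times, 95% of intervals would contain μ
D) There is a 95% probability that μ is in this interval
C

A) Wrong — a CI is about the parameter μ, not individual data values.
B) Wrong — coverage applies to intervals containing μ, not to future x̄ values.
C) Correct — this is the frequentist long-run coverage interpretation.
D) Wrong — μ is fixed; the randomness lives in the interval, not in μ.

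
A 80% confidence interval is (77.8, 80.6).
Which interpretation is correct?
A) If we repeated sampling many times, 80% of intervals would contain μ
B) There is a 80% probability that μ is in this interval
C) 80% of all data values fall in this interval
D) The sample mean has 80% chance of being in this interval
A

A) Correct — this is the frequentist long-run coverage interpretation.
B) Wrong — μ is fixed; the randomness lives in the interval, not in μ.
C) Wrong — a CI is about the parameter μ, not individual data values.
D) Wrong — x̄ is observed and sits in the interval by construction.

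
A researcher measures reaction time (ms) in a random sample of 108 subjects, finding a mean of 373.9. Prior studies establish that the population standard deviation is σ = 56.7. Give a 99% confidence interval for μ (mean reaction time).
(359.85, 387.95)

z-interval (σ known):
z* = 2.576 for 99% confidence

Margin of error = z* · σ/√n = 2.576 · 56.7/√108 = 14.05

CI: (373.9 - 14.05, 373.9 + 14.05) = (359.85, 387.95)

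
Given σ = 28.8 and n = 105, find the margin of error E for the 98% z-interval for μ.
Margin of error = 6.54

Margin of error = z* · σ/√n
= 2.326 · 28.8/√105
= 2.326 · 28.8/10.2470
= 6.54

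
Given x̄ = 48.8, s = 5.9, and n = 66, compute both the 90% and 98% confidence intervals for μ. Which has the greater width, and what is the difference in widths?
98% CI is wider by 1.04

df = 65
90% CI: t* = 1.669, (47.59, 50.01), width = 2 · t* · s/√n = 2.42
98% CI: t* = 2.385, (47.07, 50.53), width = 2 · t* · s/√n = 3.46

The 98% CI is wider by 3.46 - 2.42 = 1.04.
Higher confidence requires a wider interval.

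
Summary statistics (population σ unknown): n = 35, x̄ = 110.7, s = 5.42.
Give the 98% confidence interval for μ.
(108.46, 112.94)

t-interval (σ unknown):
df = n - 1 = 34
t* = 2.441 for 98% confidence

Margin of error = t* · s/√n = 2.441 · 5.42/√35 = 2.24

CI: (108.46, 112.94)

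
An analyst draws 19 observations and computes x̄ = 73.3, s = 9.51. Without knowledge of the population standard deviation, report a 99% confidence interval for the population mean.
(67.02, 79.58)

t-interval (σ unknown):
df = n - 1 = 18
t* = 2.878 for 99% confidence

Margin of error = t* · s/√n = 2.878 · 9.51/√19 = 6.28

CI: (67.02, 79.58)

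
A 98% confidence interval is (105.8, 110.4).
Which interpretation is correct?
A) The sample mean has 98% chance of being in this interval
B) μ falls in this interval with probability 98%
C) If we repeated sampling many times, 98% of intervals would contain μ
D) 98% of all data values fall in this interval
C

A) Wrong — x̄ is observed and sits in the interval by construction.
B) Wrong — μ is fixed; the randomness lives in the interval, not in μ.
C) Correct — this is the frequentist long-run coverage interpretation.
D) Wrong — a CI is about the parameter μ, not individual data values.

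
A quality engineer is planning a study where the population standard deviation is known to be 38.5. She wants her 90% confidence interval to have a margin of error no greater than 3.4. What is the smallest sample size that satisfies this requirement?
n ≥ 347

For margin E ≤ 3.4:
n ≥ (z* · σ / E)²
n ≥ (1.645 · 38.5 / 3.4)²
n ≥ 346.97

Minimum n = 347 (rounding up)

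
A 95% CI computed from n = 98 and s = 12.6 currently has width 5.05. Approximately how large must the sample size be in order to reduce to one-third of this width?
n ≈ 882

CI width ∝ 1/√n
To reduce width by factor 3, need √n to grow by 3 → need 3² = 9 times as many samples.

Current: n = 98, width = 5.05
New: n = 882, width ≈ 1.67

Width reduced by factor of 5.05/1.67 = 3.02.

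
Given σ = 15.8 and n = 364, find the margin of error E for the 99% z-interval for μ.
Margin of error = 2.13

Margin of error = z* · σ/√n
= 2.576 · 15.8/√364
= 2.576 · 15.8/19.0788
= 2.13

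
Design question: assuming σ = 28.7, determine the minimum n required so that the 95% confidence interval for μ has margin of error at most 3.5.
n ≥ 259

For margin E ≤ 3.5:
n ≥ (z* · σ / E)²
n ≥ (1.960 · 28.7 / 3.5)²
n ≥ 258.31

Minimum n = 259 (rounding up)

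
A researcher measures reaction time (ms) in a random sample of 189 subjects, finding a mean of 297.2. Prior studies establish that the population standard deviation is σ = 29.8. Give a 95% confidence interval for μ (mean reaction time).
(292.95, 301.45)

z-interval (σ known):
z* = 1.960 for 95% confidence

Margin of error = z* · σ/√n = 1.960 · 29.8/√189 = 4.25

CI: (297.2 - 4.25, 297.2 + 4.25) = (292.95, 301.45)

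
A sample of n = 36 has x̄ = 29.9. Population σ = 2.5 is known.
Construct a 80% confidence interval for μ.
(29.37, 30.43)

z-interval (σ known):
z* = 1.282 for 80% confidence

Margin of error = z* · σ/√n = 1.282 · 2.5/√36 = 0.53

CI: (29.9 - 0.53, 29.9 + 0.53) = (29.37, 30.43)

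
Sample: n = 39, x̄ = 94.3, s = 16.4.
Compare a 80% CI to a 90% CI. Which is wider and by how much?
90% CI is wider by 2.01

df = 38
80% CI: t* = 1.304, (90.88, 97.72), width = 2 · t* · s/√n = 6.85
90% CI: t* = 1.686, (89.87, 98.73), width = 2 · t* · s/√n = 8.86

The 90% CI is wider by 8.86 - 6.85 = 2.01.
Higher confidence requires a wider interval.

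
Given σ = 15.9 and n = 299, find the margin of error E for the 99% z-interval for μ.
Margin of error = 2.37

Margin of error = z* · σ/√n
= 2.576 · 15.9/√299
= 2.576 · 15.9/17.2916
= 2.37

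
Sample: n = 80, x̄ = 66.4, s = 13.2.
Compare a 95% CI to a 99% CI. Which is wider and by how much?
99% CI is wider by 1.92

df = 79
95% CI: t* = 1.990, (63.46, 69.34), width = 2 · t* · s/√n = 5.87
99% CI: t* = 2.640, (62.50, 70.30), width = 2 · t* · s/√n = 7.79

The 99% CI is wider by 7.79 - 5.87 = 1.92.
Higher confidence requires a wider interval.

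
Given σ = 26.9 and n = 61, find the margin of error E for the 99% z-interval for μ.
Margin of error = 8.87

Margin of error = z* · σ/√n
= 2.576 · 26.9/√61
= 2.576 · 26.9/7.8102
= 8.87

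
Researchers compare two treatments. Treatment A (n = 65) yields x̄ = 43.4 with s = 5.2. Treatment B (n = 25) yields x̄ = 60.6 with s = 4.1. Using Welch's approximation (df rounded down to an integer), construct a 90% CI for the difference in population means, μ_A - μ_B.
(-18.95, -15.45)

Difference: x̄₁ - x̄₂ = -17.20
SE = √(s₁²/n₁ + s₂²/n₂) = √(5.2²/65 + 4.1²/25) = 1.0433
df = 54.99 → 54 (Welch–Satterthwaite, rounded down)
t* = 1.674

CI: -17.20 ± 1.674 · 1.0433 = -17.20 ± 1.75 = (-18.95, -15.45)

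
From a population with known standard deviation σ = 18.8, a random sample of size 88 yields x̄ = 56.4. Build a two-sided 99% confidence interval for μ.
(51.24, 61.56)

z-interval (σ known):
z* = 2.576 for 99% confidence

Margin of error = z* · σ/√n = 2.576 · 18.8/√88 = 5.16

CI: (56.4 - 5.16, 56.4 + 5.16) = (51.24, 61.56)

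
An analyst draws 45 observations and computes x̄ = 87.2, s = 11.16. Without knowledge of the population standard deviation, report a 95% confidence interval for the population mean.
(83.85, 90.55)

t-interval (σ unknown):
df = n - 1 = 44
t* = 2.015 for 95% confidence

Margin of error = t* · s/√n = 2.015 · 11.16/√45 = 3.35

CI: (83.85, 90.55)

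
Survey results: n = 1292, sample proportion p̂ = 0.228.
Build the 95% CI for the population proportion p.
(0.205, 0.251)

Proportion CI:
SE = √(p̂(1-p̂)/n) = √(0.228 · 0.772 / 1292) = 0.01167

z* = 1.960
Margin = z* · SE = 1.960 · 0.01167 = 0.0229

CI: 0.228 ± 0.0229 = (0.205, 0.251)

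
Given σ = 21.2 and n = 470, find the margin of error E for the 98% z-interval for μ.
Margin of error = 2.27

Margin of error = z* · σ/√n
= 2.326 · 21.2/√470
= 2.326 · 21.2/21.6795
= 2.27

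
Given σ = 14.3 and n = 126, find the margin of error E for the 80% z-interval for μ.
Margin of error = 1.63

Margin of error = z* · σ/√n
= 1.282 · 14.3/√126
= 1.282 · 14.3/11.2250
= 1.63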